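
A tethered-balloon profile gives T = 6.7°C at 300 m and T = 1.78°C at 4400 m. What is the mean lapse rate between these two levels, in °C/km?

Γ = −ΔT/Δz = (6.7 − 1.78) / (4400 − 300) m
  = 4.92°C / 4.1 km = 1.2°C/km

1.2°C/km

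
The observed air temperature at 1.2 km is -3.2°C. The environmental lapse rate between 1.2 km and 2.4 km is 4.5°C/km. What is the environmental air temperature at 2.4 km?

-8.6°C

From 1200 m to 2400 m (environmental): cools by 4.5 × 1.2 = 5.4°C, giving -8.6°C.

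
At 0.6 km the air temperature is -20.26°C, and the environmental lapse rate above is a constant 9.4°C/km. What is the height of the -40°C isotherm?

2.7 km

Height above start = (-20.26 − (-40)) / 9.4 = 2.1 km
Altitude = 600 m + 2100 m = 2700 m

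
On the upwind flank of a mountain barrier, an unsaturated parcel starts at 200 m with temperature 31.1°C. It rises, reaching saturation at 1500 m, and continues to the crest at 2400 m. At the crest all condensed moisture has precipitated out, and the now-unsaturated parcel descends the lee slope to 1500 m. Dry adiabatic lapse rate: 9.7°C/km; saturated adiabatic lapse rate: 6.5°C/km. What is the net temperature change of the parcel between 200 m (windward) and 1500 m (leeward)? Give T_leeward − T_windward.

200 → 1500 m (dry, 9.7°C/km): ΔT = -9.7 × 1.3 = -12.61°C → T = 18.49°C
1500 → 2400 m (saturated, 6.5°C/km): ΔT = -6.5 × 0.9 = -5.85°C → T = 12.64°C
2400 → 1500 m (dry descent, 9.7°C/km): ΔT = +9.7 × 0.9 = +8.73°C → T = 21.37°C
Net change vs windward start: 21.37 − 31.1 = -9.73°C

-9.73°C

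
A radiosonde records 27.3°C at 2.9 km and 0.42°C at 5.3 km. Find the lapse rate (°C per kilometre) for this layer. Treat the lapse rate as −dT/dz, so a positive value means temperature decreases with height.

11.2°C/km

Γ = −ΔT/Δz = (27.3 − 0.42) / (5300 − 2900) m
  = 26.88°C / 2.4 km = 11.2°C/km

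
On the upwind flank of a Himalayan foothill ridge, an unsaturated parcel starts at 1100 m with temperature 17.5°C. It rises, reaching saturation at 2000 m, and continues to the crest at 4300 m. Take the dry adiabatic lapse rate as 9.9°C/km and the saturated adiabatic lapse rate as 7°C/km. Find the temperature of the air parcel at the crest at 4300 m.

Dry to 2000 m: -9.9 × 0.9 km = -8.91°C, so T = 8.59°C.
Saturated to 4300 m: -7 × 2.3 km = -16.1°C, so T = -7.51°C.

-7.51°C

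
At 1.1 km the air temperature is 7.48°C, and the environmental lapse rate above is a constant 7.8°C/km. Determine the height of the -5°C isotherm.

Height above start = (7.48 − (-5)) / 7.8 = 1.6 km
Altitude = 1100 m + 1600 m = 2700 m

2.7 km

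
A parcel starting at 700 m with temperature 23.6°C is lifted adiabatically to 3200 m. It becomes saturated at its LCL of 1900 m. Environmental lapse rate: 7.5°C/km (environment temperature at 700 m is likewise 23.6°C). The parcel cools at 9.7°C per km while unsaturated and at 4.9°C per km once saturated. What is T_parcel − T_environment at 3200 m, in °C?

Parcel:
  Dry to 1900 m: -9.7 × 1.2 km = -11.64°C, so T = 11.96°C.
  Saturated to 3200 m: -4.9 × 1.3 km = -6.37°C, so T = 5.59°C.
Environment:
  Environment to 3200 m: -7.5 × 2.5 km = -18.75°C, so T = 4.85°C.
T_parcel − T_env = 5.59 − 4.85 = +0.74°C

+0.74°C (parcel warmer than environment)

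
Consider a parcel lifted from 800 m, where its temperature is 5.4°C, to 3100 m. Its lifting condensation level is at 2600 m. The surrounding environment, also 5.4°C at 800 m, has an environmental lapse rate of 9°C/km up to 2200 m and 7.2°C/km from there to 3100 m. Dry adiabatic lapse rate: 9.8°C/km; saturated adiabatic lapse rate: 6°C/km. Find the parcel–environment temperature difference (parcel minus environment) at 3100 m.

Parcel:
  Dry to 2600 m: -9.8 × 1.8 km = -17.64°C, so T = -12.24°C.
  Saturated to 3100 m: -6 × 0.5 km = -3°C, so T = -15.24°C.
Environment:
  Environment, lower layer to 2200 m: -9 × 1.4 km = -12.6°C, so T = -7.2°C.
  Environment, upper layer to 3100 m: -7.2 × 0.9 km = -6.48°C, so T = -13.68°C.
T_parcel − T_env = -15.24 − (-13.68) = -1.56°C

-1.56°C (parcel cooler than environment)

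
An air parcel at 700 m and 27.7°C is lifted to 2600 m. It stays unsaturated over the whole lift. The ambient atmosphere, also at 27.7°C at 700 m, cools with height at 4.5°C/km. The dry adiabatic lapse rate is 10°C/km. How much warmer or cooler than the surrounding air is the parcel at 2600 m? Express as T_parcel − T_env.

Parcel:
  700 → 2600 m (dry, 10°C/km): ΔT = -10 × 1.9 = -19°C → T = 8.7°C
Environment:
  700 → 2600 m (environment, 4.5°C/km): ΔT = -4.5 × 1.9 = -8.55°C → T = 19.15°C
T_parcel − T_env = 8.7 − 19.15 = -10.45°C

-10.45°C (parcel cooler than environment)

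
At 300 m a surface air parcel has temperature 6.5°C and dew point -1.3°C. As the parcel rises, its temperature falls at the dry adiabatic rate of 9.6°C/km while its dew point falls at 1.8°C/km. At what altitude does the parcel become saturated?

1300 m

T and T_d converge at 9.6 − 1.8 = 7.8°C per km
Height above start = (6.5 − (-1.3)) / 7.8 = 1 km
LCL altitude = 300 m + 1000 m = 1300 m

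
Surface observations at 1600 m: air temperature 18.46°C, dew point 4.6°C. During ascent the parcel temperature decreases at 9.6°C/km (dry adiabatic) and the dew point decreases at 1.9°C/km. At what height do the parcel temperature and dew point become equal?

T and T_d converge at 9.6 − 1.9 = 7.7°C per km
Height above start = (18.46 − 4.6) / 7.7 = 1.8 km
LCL altitude = 1600 m + 1800 m = 3400 m

3400 m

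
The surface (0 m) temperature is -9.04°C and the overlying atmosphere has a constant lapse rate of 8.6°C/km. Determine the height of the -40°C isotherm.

Height above start = (-9.04 − (-40)) / 8.6 = 3.6 km
Altitude = 0 m + 3600 m = 3600 m

3600 m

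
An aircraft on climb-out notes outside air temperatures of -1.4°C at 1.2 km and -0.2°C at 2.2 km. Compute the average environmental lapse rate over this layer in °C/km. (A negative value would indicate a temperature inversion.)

Γ = −ΔT/Δz = (-1.4 − (-0.2)) / (2200 − 1200) m
  = -1.2°C / 1 km = -1.2°C/km

-1.2°C/km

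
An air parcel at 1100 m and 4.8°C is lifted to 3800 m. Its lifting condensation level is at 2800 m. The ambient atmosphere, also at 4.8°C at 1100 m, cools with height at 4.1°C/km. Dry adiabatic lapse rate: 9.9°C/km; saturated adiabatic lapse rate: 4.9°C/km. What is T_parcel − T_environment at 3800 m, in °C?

-10.66°C (parcel cooler than environment)

Parcel:
  1100–2800 m, dry: Δz = 1.7 km ⇒ ΔT = -16.83°C; T = -12.03°C
  2800–3800 m, saturated: Δz = 1 km ⇒ ΔT = -4.9°C; T = -16.93°C
Environment:
  1100–3800 m, environment: Δz = 2.7 km ⇒ ΔT = -11.07°C; T = -6.27°C
T_parcel − T_env = -16.93 − (-6.27) = -10.66°C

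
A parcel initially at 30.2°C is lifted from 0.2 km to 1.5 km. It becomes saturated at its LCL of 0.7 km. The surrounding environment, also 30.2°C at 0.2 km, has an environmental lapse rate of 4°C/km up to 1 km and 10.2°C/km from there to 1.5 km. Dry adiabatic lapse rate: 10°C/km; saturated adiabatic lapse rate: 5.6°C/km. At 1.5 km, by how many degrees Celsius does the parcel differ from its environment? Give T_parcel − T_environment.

-1.18°C (parcel cooler than environment)

Parcel:
  200 → 700 m (dry, 10°C/km): ΔT = -10 × 0.5 = -5°C → T = 25.2°C
  700 → 1500 m (saturated, 5.6°C/km): ΔT = -5.6 × 0.8 = -4.48°C → T = 20.72°C
Environment:
  200 → 1000 m (environment, lower layer, 4°C/km): ΔT = -4 × 0.8 = -3.2°C → T = 27°C
  1000 → 1500 m (environment, upper layer, 10.2°C/km): ΔT = -10.2 × 0.5 = -5.1°C → T = 21.9°C
T_parcel − T_env = 20.72 − 21.9 = -1.18°C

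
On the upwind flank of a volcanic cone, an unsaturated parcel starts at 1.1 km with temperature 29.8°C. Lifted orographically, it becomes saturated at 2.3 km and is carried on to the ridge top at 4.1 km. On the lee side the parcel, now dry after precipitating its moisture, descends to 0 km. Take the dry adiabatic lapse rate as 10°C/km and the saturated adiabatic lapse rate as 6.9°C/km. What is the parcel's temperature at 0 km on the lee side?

46.38°C

1100 → 2300 m (dry, 10°C/km): ΔT = -10 × 1.2 = -12°C → T = 17.8°C
2300 → 4100 m (saturated, 6.9°C/km): ΔT = -6.9 × 1.8 = -12.42°C → T = 5.38°C
4100 → 0 m (dry descent, 10°C/km): ΔT = +10 × 4.1 = +41°C → T = 46.38°C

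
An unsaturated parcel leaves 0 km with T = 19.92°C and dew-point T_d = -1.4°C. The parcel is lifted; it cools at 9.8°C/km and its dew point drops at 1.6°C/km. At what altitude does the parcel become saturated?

T and T_d converge at 9.8 − 1.6 = 8.2°C per km
Height above start = (19.92 − (-1.4)) / 8.2 = 2.6 km
LCL altitude = 0 m + 2600 m = 2600 m

2.6 km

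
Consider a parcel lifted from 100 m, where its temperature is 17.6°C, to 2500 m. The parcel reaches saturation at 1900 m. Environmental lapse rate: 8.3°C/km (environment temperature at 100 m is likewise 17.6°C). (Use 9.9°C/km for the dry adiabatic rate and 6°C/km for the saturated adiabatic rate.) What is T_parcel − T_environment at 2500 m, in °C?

Parcel:
  100 → 1900 m (dry, 9.9°C/km): ΔT = -9.9 × 1.8 = -17.82°C → T = -0.22°C
  1900 → 2500 m (saturated, 6°C/km): ΔT = -6 × 0.6 = -3.6°C → T = -3.82°C
Environment:
  100 → 2500 m (environment, 8.3°C/km): ΔT = -8.3 × 2.4 = -19.92°C → T = -2.32°C
T_parcel − T_env = -3.82 − (-2.32) = -1.5°C

-1.5°C (parcel cooler than environment)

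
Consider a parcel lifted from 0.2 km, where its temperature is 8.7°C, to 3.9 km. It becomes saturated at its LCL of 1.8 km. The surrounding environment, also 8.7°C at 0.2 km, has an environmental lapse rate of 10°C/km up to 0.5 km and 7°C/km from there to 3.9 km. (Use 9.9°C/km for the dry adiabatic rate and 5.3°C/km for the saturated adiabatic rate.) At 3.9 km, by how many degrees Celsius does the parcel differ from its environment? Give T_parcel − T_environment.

-0.17°C (parcel cooler than environment)

Parcel:
  200 → 1800 m (dry, 9.9°C/km): ΔT = -9.9 × 1.6 = -15.84°C → T = -7.14°C
  1800 → 3900 m (saturated, 5.3°C/km): ΔT = -5.3 × 2.1 = -11.13°C → T = -18.27°C
Environment:
  200 → 500 m (environment, lower layer, 10°C/km): ΔT = -10 × 0.3 = -3°C → T = 5.7°C
  500 → 3900 m (environment, upper layer, 7°C/km): ΔT = -7 × 3.4 = -23.8°C → T = -18.1°C
T_parcel − T_env = -18.27 − (-18.1) = -0.17°C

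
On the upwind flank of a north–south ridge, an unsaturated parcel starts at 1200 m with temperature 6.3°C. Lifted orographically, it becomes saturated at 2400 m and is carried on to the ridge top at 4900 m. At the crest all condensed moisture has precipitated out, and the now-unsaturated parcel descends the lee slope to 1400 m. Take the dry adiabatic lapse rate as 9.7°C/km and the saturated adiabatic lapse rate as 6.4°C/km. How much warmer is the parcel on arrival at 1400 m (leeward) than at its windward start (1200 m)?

+6.31°C

1200–2400 m, dry: Δz = 1.2 km ⇒ ΔT = -11.64°C; T = -5.34°C
2400–4900 m, saturated: Δz = 2.5 km ⇒ ΔT = -16°C; T = -21.34°C
4900–1400 m, dry descent: Δz = 3.5 km ⇒ ΔT = +33.95°C; T = 12.61°C
Net change vs windward start: 12.61 − 6.3 = +6.31°C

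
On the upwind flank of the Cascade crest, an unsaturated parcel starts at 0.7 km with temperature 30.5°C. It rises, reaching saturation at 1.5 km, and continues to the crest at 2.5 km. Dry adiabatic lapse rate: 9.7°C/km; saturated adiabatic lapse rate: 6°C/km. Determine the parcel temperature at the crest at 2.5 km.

700 → 1500 m (dry, 9.7°C/km): ΔT = -9.7 × 0.8 = -7.76°C → T = 22.74°C
1500 → 2500 m (saturated, 6°C/km): ΔT = -6 × 1 = -6°C → T = 16.74°C

16.74°C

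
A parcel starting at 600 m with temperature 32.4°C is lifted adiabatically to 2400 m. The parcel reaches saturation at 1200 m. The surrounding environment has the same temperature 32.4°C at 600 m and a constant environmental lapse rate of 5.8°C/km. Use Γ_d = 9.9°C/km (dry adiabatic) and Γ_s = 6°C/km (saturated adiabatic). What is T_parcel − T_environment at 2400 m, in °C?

Parcel:
  From 600 m to 1200 m (dry): cools by 9.9 × 0.6 = 5.94°C, giving 26.46°C.
  From 1200 m to 2400 m (saturated): cools by 6 × 1.2 = 7.2°C, giving 19.26°C.
Environment:
  From 600 m to 2400 m (environment): cools by 5.8 × 1.8 = 10.44°C, giving 21.96°C.
T_parcel − T_env = 19.26 − 21.96 = -2.7°C

-2.7°C (parcel cooler than environment)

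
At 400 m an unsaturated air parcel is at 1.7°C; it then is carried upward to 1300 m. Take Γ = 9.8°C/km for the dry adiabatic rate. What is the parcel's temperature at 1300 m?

400 → 1300 m (dry adiabatic, 9.8°C/km): ΔT = -9.8 × 0.9 = -8.82°C → T = -7.12°C

-7.12°C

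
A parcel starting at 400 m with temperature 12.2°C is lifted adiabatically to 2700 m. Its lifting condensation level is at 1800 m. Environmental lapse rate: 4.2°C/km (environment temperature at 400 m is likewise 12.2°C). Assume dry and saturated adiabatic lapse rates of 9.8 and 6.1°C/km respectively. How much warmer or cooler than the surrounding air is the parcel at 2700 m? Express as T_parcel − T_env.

Parcel:
  From 400 m to 1800 m (dry): cools by 9.8 × 1.4 = 13.72°C, giving -1.52°C.
  From 1800 m to 2700 m (saturated): cools by 6.1 × 0.9 = 5.49°C, giving -7.01°C.
Environment:
  From 400 m to 2700 m (environment): cools by 4.2 × 2.3 = 9.66°C, giving 2.54°C.
T_parcel − T_env = -7.01 − 2.54 = -9.55°C

-9.55°C (parcel cooler than environment)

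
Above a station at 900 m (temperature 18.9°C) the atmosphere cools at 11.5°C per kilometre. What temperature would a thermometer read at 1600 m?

10.85°C

Environmental to 1600 m: -11.5 × 0.7 km = -8.05°C, so T = 10.85°C.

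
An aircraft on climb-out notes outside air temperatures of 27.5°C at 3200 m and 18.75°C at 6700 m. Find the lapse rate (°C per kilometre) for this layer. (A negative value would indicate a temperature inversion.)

Γ = −ΔT/Δz = (27.5 − 18.75) / (6700 − 3200) m
  = 8.75°C / 3.5 km = 2.5°C/km

2.5°C/km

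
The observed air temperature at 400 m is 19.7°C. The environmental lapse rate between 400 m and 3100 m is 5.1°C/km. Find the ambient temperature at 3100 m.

5.93°C

400 → 3100 m (environmental, 5.1°C/km): ΔT = -5.1 × 2.7 = -13.77°C → T = 5.93°C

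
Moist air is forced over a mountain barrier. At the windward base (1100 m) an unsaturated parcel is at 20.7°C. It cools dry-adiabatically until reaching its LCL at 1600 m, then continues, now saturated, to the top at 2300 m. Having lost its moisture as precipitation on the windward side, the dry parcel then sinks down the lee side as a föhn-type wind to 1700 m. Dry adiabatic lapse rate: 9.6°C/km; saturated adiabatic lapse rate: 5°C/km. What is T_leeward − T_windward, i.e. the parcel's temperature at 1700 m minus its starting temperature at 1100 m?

From 1100 m to 1600 m (dry): cools by 9.6 × 0.5 = 4.8°C, giving 15.9°C.
From 1600 m to 2300 m (saturated): cools by 5 × 0.7 = 3.5°C, giving 12.4°C.
From 2300 m to 1700 m (dry descent): warms by 9.6 × 0.6 = 5.76°C, giving 18.16°C.
Net change vs windward start: 18.16 − 20.7 = -2.54°C

-2.54°C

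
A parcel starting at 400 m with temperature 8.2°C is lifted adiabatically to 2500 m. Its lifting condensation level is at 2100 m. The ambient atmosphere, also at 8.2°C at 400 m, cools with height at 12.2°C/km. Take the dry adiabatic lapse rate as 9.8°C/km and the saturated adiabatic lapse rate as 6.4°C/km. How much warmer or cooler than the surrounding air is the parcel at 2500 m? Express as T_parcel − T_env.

+6.4°C (parcel warmer than environment)

Parcel:
  400–2100 m, dry: Δz = 1.7 km ⇒ ΔT = -16.66°C; T = -8.46°C
  2100–2500 m, saturated: Δz = 0.4 km ⇒ ΔT = -2.56°C; T = -11.02°C
Environment:
  400–2500 m, environment: Δz = 2.1 km ⇒ ΔT = -25.62°C; T = -17.42°C
T_parcel − T_env = -11.02 − (-17.42) = +6.4°C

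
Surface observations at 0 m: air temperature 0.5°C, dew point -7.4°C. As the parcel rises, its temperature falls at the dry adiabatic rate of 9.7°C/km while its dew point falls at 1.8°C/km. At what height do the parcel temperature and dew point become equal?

T and T_d converge at 9.7 − 1.8 = 7.9°C per km
Height above start = (0.5 − (-7.4)) / 7.9 = 1 km
LCL altitude = 0 m + 1000 m = 1000 m

1000 m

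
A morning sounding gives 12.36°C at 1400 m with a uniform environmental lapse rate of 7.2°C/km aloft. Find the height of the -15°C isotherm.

5200 m

Height above start = (12.36 − (-15)) / 7.2 = 3.8 km
Altitude = 1400 m + 3800 m = 5200 m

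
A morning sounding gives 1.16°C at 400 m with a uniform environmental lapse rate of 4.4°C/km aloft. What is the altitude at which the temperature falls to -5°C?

1800 m

Height above start = (1.16 − (-5)) / 4.4 = 1.4 km
Altitude = 400 m + 1400 m = 1800 m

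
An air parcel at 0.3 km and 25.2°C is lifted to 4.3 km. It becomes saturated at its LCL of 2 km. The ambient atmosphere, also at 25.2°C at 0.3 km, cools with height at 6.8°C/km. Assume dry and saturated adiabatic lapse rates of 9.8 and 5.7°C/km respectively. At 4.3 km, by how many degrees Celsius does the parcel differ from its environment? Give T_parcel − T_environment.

-2.57°C (parcel cooler than environment)

Parcel:
  From 300 m to 2000 m (dry): cools by 9.8 × 1.7 = 16.66°C, giving 8.54°C.
  From 2000 m to 4300 m (saturated): cools by 5.7 × 2.3 = 13.11°C, giving -4.57°C.
Environment:
  From 300 m to 4300 m (environment): cools by 6.8 × 4 = 27.2°C, giving -2°C.
T_parcel − T_env = -4.57 − (-2) = -2.57°C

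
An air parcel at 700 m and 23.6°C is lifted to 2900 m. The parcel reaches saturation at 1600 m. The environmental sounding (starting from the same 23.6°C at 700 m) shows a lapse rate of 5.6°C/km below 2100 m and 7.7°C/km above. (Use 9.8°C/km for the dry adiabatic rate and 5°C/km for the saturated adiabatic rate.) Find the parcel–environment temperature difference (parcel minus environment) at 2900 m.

-1.32°C (parcel cooler than environment)

Parcel:
  700 → 1600 m (dry, 9.8°C/km): ΔT = -9.8 × 0.9 = -8.82°C → T = 14.78°C
  1600 → 2900 m (saturated, 5°C/km): ΔT = -5 × 1.3 = -6.5°C → T = 8.28°C
Environment:
  700 → 2100 m (environment, lower layer, 5.6°C/km): ΔT = -5.6 × 1.4 = -7.84°C → T = 15.76°C
  2100 → 2900 m (environment, upper layer, 7.7°C/km): ΔT = -7.7 × 0.8 = -6.16°C → T = 9.6°C
T_parcel − T_env = 8.28 − 9.6 = -1.32°C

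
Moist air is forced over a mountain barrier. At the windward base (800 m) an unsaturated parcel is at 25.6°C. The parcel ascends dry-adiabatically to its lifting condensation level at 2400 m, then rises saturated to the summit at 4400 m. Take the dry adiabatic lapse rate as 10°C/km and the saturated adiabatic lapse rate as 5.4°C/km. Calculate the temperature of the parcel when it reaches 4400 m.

-1.2°C

800 → 2400 m (dry, 10°C/km): ΔT = -10 × 1.6 = -16°C → T = 9.6°C
2400 → 4400 m (saturated, 5.4°C/km): ΔT = -5.4 × 2 = -10.8°C → T = -1.2°C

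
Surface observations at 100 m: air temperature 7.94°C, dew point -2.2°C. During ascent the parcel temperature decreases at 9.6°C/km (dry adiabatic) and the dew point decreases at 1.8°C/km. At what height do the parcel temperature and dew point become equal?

1400 m

T and T_d converge at 9.6 − 1.8 = 7.8°C per km
Height above start = (7.94 − (-2.2)) / 7.8 = 1.3 km
LCL altitude = 100 m + 1300 m = 1400 m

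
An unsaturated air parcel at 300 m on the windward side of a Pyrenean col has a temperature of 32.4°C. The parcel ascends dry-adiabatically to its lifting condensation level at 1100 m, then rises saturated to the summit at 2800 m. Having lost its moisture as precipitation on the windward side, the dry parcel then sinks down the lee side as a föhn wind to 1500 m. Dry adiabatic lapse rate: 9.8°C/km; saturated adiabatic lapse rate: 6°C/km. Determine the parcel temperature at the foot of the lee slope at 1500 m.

27.1°C

Dry to 1100 m: -9.8 × 0.8 km = -7.84°C, so T = 24.56°C.
Saturated to 2800 m: -6 × 1.7 km = -10.2°C, so T = 14.36°C.
Dry descent to 1500 m: +9.8 × 1.3 km = +12.74°C, so T = 27.1°C.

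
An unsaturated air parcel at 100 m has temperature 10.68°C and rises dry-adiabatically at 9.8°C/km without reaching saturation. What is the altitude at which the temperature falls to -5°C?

1700 m

Height above start = (10.68 − (-5)) / 9.8 = 1.6 km
Altitude = 100 m + 1600 m = 1700 m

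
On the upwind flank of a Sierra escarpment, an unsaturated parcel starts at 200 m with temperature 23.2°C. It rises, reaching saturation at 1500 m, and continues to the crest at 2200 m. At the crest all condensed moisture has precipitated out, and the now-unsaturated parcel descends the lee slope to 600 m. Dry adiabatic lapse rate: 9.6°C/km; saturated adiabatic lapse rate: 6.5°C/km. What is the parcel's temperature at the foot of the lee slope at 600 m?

21.53°C

200 → 1500 m (dry, 9.6°C/km): ΔT = -9.6 × 1.3 = -12.48°C → T = 10.72°C
1500 → 2200 m (saturated, 6.5°C/km): ΔT = -6.5 × 0.7 = -4.55°C → T = 6.17°C
2200 → 600 m (dry descent, 9.6°C/km): ΔT = +9.6 × 1.6 = +15.36°C → T = 21.53°C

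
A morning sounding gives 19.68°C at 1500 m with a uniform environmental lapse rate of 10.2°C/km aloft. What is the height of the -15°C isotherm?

4900 m

Height above start = (19.68 − (-15)) / 10.2 = 3.4 km
Altitude = 1500 m + 3400 m = 4900 m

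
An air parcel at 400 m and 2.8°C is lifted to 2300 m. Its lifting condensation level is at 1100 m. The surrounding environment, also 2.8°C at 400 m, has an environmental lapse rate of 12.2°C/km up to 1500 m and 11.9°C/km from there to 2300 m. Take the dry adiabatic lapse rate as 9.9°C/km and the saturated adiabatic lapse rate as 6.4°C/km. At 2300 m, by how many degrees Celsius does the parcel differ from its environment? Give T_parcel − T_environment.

+8.33°C (parcel warmer than environment)

Parcel:
  400–1100 m, dry: Δz = 0.7 km ⇒ ΔT = -6.93°C; T = -4.13°C
  1100–2300 m, saturated: Δz = 1.2 km ⇒ ΔT = -7.68°C; T = -11.81°C
Environment:
  400–1500 m, environment, lower layer: Δz = 1.1 km ⇒ ΔT = -13.42°C; T = -10.62°C
  1500–2300 m, environment, upper layer: Δz = 0.8 km ⇒ ΔT = -9.52°C; T = -20.14°C
T_parcel − T_env = -11.81 − (-20.14) = +8.33°C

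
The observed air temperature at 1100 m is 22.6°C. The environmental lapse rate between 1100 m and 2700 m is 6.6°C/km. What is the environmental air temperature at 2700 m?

Environmental to 2700 m: -6.6 × 1.6 km = -10.56°C, so T = 12.04°C.

12.04°C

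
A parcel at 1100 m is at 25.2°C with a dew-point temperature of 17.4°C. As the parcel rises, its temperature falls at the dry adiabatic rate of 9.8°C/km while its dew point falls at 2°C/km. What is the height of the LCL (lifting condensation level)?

2100 m

T and T_d converge at 9.8 − 2 = 7.8°C per km
Height above start = (25.2 − 17.4) / 7.8 = 1 km
LCL altitude = 1100 m + 1000 m = 2100 m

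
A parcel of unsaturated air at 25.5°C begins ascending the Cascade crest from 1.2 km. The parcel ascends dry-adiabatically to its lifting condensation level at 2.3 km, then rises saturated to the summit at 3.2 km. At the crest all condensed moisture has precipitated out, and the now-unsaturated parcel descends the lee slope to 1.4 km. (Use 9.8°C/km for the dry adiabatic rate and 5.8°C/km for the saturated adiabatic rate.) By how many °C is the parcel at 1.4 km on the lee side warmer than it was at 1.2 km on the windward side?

+1.64°C

Dry to 2300 m: -9.8 × 1.1 km = -10.78°C, so T = 14.72°C.
Saturated to 3200 m: -5.8 × 0.9 km = -5.22°C, so T = 9.5°C.
Dry descent to 1400 m: +9.8 × 1.8 km = +17.64°C, so T = 27.14°C.
Net change vs windward start: 27.14 − 25.5 = +1.64°C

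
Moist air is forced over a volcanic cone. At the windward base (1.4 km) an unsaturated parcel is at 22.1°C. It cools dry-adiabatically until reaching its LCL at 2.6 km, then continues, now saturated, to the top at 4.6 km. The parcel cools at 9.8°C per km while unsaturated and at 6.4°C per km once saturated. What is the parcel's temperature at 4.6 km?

-2.46°C

1400 → 2600 m (dry, 9.8°C/km): ΔT = -9.8 × 1.2 = -11.76°C → T = 10.34°C
2600 → 4600 m (saturated, 6.4°C/km): ΔT = -6.4 × 2 = -12.8°C → T = -2.46°C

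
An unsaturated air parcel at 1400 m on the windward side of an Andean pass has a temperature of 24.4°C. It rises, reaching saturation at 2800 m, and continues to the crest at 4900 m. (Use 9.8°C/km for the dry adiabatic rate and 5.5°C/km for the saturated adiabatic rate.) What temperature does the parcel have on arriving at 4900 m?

-0.87°C

1400 → 2800 m (dry, 9.8°C/km): ΔT = -9.8 × 1.4 = -13.72°C → T = 10.68°C
2800 → 4900 m (saturated, 5.5°C/km): ΔT = -5.5 × 2.1 = -11.55°C → T = -0.87°C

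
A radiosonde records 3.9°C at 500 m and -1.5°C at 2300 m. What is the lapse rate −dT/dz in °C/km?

3°C/km

Γ = −ΔT/Δz = (3.9 − (-1.5)) / (2300 − 500) m
  = 5.4°C / 1.8 km = 3°C/km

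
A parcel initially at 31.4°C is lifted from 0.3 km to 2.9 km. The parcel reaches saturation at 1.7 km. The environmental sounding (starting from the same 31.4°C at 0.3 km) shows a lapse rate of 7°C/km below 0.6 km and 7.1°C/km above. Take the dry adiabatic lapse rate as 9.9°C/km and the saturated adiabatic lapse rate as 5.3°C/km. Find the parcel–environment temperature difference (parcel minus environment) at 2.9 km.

Parcel:
  300–1700 m, dry: Δz = 1.4 km ⇒ ΔT = -13.86°C; T = 17.54°C
  1700–2900 m, saturated: Δz = 1.2 km ⇒ ΔT = -6.36°C; T = 11.18°C
Environment:
  300–600 m, environment, lower layer: Δz = 0.3 km ⇒ ΔT = -2.1°C; T = 29.3°C
  600–2900 m, environment, upper layer: Δz = 2.3 km ⇒ ΔT = -16.33°C; T = 12.97°C
T_parcel − T_env = 11.18 − 12.97 = -1.79°C

-1.79°C (parcel cooler than environment)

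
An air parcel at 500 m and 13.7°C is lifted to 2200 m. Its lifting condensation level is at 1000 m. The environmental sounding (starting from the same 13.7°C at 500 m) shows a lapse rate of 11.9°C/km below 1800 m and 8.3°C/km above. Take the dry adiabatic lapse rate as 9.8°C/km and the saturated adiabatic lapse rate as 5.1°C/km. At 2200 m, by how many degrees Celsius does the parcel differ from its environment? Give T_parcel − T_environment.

Parcel:
  From 500 m to 1000 m (dry): cools by 9.8 × 0.5 = 4.9°C, giving 8.8°C.
  From 1000 m to 2200 m (saturated): cools by 5.1 × 1.2 = 6.12°C, giving 2.68°C.
Environment:
  From 500 m to 1800 m (environment, lower layer): cools by 11.9 × 1.3 = 15.47°C, giving -1.77°C.
  From 1800 m to 2200 m (environment, upper layer): cools by 8.3 × 0.4 = 3.32°C, giving -5.09°C.
T_parcel − T_env = 2.68 − (-5.09) = +7.77°C

+7.77°C (parcel warmer than environment)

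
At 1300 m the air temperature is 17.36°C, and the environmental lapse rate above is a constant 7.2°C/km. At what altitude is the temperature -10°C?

Height above start = (17.36 − (-10)) / 7.2 = 3.8 km
Altitude = 1300 m + 3800 m = 5100 m

5100 m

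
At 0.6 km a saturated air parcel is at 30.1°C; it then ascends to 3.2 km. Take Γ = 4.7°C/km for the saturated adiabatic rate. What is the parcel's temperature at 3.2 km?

17.88°C

600 → 3200 m (saturated adiabatic, 4.7°C/km): ΔT = -4.7 × 2.6 = -12.22°C → T = 17.88°C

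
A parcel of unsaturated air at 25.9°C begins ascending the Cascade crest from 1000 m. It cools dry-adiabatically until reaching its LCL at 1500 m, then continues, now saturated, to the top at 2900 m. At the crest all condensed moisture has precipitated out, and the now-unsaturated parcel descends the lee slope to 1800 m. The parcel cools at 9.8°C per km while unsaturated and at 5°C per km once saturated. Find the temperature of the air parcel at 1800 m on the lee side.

1000–1500 m, dry: Δz = 0.5 km ⇒ ΔT = -4.9°C; T = 21°C
1500–2900 m, saturated: Δz = 1.4 km ⇒ ΔT = -7°C; T = 14°C
2900–1800 m, dry descent: Δz = 1.1 km ⇒ ΔT = +10.78°C; T = 24.78°C

24.78°C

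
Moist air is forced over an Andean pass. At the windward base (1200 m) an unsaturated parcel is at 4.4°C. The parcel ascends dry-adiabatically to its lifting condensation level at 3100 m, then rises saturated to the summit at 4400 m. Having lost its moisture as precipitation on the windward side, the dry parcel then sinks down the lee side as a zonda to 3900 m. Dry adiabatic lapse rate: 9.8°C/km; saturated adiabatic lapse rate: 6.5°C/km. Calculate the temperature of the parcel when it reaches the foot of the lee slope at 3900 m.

From 1200 m to 3100 m (dry): cools by 9.8 × 1.9 = 18.62°C, giving -14.22°C.
From 3100 m to 4400 m (saturated): cools by 6.5 × 1.3 = 8.45°C, giving -22.67°C.
From 4400 m to 3900 m (dry descent): warms by 9.8 × 0.5 = 4.9°C, giving -17.77°C.

-17.77°C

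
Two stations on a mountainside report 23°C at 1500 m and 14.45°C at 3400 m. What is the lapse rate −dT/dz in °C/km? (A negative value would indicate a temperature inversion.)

4.5°C/km

Γ = −ΔT/Δz = (23 − 14.45) / (3400 − 1500) m
  = 8.55°C / 1.9 km = 4.5°C/km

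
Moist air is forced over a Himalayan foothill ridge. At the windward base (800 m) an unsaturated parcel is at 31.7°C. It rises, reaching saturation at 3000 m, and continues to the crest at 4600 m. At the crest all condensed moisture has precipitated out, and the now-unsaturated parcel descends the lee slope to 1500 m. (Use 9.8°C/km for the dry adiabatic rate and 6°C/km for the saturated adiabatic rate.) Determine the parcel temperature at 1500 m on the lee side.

30.92°C

From 800 m to 3000 m (dry): cools by 9.8 × 2.2 = 21.56°C, giving 10.14°C.
From 3000 m to 4600 m (saturated): cools by 6 × 1.6 = 9.6°C, giving 0.54°C.
From 4600 m to 1500 m (dry descent): warms by 9.8 × 3.1 = 30.38°C, giving 30.92°C.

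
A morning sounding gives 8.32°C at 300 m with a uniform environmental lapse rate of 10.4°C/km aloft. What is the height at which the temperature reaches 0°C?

1100 m

Height above start = (8.32 − 0) / 10.4 = 0.8 km
Altitude = 300 m + 800 m = 1100 m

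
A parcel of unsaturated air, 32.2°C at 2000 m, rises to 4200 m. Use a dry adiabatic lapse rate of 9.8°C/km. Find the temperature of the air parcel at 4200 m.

10.64°C

From 2000 m to 4200 m (dry adiabatic): cools by 9.8 × 2.2 = 21.56°C, giving 10.64°C.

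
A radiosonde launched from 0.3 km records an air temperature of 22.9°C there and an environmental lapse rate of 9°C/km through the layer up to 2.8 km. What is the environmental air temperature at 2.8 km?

0.4°C

From 300 m to 2800 m (environmental): cools by 9 × 2.5 = 22.5°C, giving 0.4°C.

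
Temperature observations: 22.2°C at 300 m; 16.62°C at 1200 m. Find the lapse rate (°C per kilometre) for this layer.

Γ = −ΔT/Δz = (22.2 − 16.62) / (1200 − 300) m
  = 5.58°C / 0.9 km = 6.2°C/km

6.2°C/km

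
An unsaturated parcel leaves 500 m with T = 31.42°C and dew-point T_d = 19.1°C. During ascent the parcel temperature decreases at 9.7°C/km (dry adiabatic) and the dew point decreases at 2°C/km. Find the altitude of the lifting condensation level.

2100 m

T and T_d converge at 9.7 − 2 = 7.7°C per km
Height above start = (31.42 − 19.1) / 7.7 = 1.6 km
LCL altitude = 500 m + 1600 m = 2100 m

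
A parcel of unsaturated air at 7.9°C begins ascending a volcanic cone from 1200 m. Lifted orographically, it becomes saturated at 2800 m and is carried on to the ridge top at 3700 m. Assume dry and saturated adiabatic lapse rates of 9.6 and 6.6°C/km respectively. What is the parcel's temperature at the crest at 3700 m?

-13.4°C

Dry to 2800 m: -9.6 × 1.6 km = -15.36°C, so T = -7.46°C.
Saturated to 3700 m: -6.6 × 0.9 km = -5.94°C, so T = -13.4°C.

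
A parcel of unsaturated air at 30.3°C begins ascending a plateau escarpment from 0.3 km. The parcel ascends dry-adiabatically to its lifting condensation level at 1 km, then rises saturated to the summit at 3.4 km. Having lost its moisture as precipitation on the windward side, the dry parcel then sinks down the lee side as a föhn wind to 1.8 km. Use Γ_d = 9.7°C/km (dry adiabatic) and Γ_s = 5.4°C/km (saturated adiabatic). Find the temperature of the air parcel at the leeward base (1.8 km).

Dry to 1000 m: -9.7 × 0.7 km = -6.79°C, so T = 23.51°C.
Saturated to 3400 m: -5.4 × 2.4 km = -12.96°C, so T = 10.55°C.
Dry descent to 1800 m: +9.7 × 1.6 km = +15.52°C, so T = 26.07°C.

26.07°C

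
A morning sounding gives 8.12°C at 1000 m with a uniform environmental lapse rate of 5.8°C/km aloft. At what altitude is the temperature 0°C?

2400 m

Height above start = (8.12 − 0) / 5.8 = 1.4 km
Altitude = 1000 m + 1400 m = 2400 m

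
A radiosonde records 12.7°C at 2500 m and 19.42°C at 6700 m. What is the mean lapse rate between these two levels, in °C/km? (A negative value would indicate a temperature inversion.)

-1.6°C/km

Γ = −ΔT/Δz = (12.7 − 19.42) / (6700 − 2500) m
  = -6.72°C / 4.2 km = -1.6°C/km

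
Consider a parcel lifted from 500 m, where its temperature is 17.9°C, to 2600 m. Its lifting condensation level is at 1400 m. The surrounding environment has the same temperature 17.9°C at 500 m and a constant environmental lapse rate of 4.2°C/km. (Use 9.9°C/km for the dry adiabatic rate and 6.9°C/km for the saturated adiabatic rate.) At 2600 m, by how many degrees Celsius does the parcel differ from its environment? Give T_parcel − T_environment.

Parcel:
  From 500 m to 1400 m (dry): cools by 9.9 × 0.9 = 8.91°C, giving 8.99°C.
  From 1400 m to 2600 m (saturated): cools by 6.9 × 1.2 = 8.28°C, giving 0.71°C.
Environment:
  From 500 m to 2600 m (environment): cools by 4.2 × 2.1 = 8.82°C, giving 9.08°C.
T_parcel − T_env = 0.71 − 9.08 = -8.37°C

-8.37°C (parcel cooler than environment)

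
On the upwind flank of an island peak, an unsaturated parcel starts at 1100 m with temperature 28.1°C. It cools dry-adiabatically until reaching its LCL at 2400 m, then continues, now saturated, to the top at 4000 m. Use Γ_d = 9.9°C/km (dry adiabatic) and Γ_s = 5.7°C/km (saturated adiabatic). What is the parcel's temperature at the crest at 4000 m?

From 1100 m to 2400 m (dry): cools by 9.9 × 1.3 = 12.87°C, giving 15.23°C.
From 2400 m to 4000 m (saturated): cools by 5.7 × 1.6 = 9.12°C, giving 6.11°C.

6.11°C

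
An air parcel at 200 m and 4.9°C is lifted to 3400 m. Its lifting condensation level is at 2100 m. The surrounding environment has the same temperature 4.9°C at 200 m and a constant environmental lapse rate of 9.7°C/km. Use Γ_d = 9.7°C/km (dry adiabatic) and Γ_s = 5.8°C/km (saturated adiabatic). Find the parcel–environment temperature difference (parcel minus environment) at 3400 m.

+5.07°C (parcel warmer than environment)

Parcel:
  200–2100 m, dry: Δz = 1.9 km ⇒ ΔT = -18.43°C; T = -13.53°C
  2100–3400 m, saturated: Δz = 1.3 km ⇒ ΔT = -7.54°C; T = -21.07°C
Environment:
  200–3400 m, environment: Δz = 3.2 km ⇒ ΔT = -31.04°C; T = -26.14°C
T_parcel − T_env = -21.07 − (-26.14) = +5.07°C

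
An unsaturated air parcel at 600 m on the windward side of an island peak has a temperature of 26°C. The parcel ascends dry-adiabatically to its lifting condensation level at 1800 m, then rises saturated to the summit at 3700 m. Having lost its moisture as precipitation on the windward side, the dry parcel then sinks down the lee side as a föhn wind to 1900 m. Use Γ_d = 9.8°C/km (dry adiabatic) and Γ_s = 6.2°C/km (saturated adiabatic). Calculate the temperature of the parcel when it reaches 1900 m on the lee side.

600–1800 m, dry: Δz = 1.2 km ⇒ ΔT = -11.76°C; T = 14.24°C
1800–3700 m, saturated: Δz = 1.9 km ⇒ ΔT = -11.78°C; T = 2.46°C
3700–1900 m, dry descent: Δz = 1.8 km ⇒ ΔT = +17.64°C; T = 20.1°C

20.1°C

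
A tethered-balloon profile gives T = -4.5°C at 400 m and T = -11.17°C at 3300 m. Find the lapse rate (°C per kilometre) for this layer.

2.3°C/km

Γ = −ΔT/Δz = (-4.5 − (-11.17)) / (3300 − 400) m
  = 6.67°C / 2.9 km = 2.3°C/km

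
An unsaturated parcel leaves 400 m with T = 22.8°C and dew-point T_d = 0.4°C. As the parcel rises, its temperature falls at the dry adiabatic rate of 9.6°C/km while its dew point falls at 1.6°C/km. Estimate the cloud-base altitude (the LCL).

3200 m

T and T_d converge at 9.6 − 1.6 = 8°C per km
Height above start = (22.8 − 0.4) / 8 = 2.8 km
LCL altitude = 400 m + 2800 m = 3200 m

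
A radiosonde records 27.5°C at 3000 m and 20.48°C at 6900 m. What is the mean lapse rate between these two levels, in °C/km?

Γ = −ΔT/Δz = (27.5 − 20.48) / (6900 − 3000) m
  = 7.02°C / 3.9 km = 1.8°C/km

1.8°C/km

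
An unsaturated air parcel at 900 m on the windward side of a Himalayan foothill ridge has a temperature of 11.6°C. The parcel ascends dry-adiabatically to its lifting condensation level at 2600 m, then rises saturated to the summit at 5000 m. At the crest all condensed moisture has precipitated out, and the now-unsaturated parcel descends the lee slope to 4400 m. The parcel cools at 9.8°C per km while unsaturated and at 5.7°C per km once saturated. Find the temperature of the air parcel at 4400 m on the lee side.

-12.86°C

From 900 m to 2600 m (dry): cools by 9.8 × 1.7 = 16.66°C, giving -5.06°C.
From 2600 m to 5000 m (saturated): cools by 5.7 × 2.4 = 13.68°C, giving -18.74°C.
From 5000 m to 4400 m (dry descent): warms by 9.8 × 0.6 = 5.88°C, giving -12.86°C.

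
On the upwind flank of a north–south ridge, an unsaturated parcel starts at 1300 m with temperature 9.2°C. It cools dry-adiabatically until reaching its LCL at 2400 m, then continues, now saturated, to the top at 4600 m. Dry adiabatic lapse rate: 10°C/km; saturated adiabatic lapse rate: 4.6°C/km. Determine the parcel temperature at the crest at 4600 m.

-11.92°C

From 1300 m to 2400 m (dry): cools by 10 × 1.1 = 11°C, giving -1.8°C.
From 2400 m to 4600 m (saturated): cools by 4.6 × 2.2 = 10.12°C, giving -11.92°C.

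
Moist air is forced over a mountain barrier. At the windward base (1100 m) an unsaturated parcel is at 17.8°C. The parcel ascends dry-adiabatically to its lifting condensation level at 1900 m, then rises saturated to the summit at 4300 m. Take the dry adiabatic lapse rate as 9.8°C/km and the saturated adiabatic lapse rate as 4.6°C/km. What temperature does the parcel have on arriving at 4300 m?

1100–1900 m, dry: Δz = 0.8 km ⇒ ΔT = -7.84°C; T = 9.96°C
1900–4300 m, saturated: Δz = 2.4 km ⇒ ΔT = -11.04°C; T = -1.08°C

-1.08°C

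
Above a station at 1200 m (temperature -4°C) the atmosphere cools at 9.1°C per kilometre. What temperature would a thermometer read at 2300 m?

1200 → 2300 m (environmental, 9.1°C/km): ΔT = -9.1 × 1.1 = -10.01°C → T = -14.01°C

-14.01°C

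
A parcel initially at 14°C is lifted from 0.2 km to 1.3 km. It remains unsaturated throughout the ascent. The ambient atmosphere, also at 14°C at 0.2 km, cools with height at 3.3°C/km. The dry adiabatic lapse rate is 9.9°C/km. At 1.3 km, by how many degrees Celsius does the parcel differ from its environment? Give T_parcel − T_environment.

Parcel:
  200–1300 m, dry: Δz = 1.1 km ⇒ ΔT = -10.89°C; T = 3.11°C
Environment:
  200–1300 m, environment: Δz = 1.1 km ⇒ ΔT = -3.63°C; T = 10.37°C
T_parcel − T_env = 3.11 − 10.37 = -7.26°C

-7.26°C (parcel cooler than environment)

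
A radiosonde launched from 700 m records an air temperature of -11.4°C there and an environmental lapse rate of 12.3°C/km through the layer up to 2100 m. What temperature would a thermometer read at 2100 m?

-28.62°C

From 700 m to 2100 m (environmental): cools by 12.3 × 1.4 = 17.22°C, giving -28.62°C.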